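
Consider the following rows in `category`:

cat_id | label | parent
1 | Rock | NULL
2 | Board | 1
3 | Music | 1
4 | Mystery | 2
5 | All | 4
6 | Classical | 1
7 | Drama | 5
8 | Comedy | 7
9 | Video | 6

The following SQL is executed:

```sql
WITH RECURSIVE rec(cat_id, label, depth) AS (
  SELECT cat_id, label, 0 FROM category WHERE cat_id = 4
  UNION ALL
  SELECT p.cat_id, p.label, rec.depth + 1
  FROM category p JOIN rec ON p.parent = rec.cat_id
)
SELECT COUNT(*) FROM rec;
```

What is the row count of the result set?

4

Base: cat_id=4 (Mystery) at depth 0.
Iteration 1: rows with parent in {4} -> All (id 5, depth 1).
Iteration 2: rows with parent in {5} -> Drama (id 7, depth 2).
Iteration 3: rows with parent in {7} -> Comedy (id 8, depth 3).
Iteration 4: no rows with parent in {8}; recursion stops.
Total rows emitted: 4.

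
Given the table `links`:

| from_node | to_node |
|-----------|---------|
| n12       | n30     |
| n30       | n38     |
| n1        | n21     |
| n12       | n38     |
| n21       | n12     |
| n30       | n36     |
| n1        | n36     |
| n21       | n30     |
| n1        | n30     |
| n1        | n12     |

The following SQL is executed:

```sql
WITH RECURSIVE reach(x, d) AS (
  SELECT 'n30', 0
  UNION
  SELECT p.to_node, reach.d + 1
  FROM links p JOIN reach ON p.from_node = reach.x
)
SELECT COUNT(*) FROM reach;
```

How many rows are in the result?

Base: (n30, d=0).
Iteration 1: edges from {n30} -> (n36, d=1), (n38, d=1).
Iteration 2: no outgoing edges from {n36,n38}; recursion stops.
Total rows emitted: 3.

3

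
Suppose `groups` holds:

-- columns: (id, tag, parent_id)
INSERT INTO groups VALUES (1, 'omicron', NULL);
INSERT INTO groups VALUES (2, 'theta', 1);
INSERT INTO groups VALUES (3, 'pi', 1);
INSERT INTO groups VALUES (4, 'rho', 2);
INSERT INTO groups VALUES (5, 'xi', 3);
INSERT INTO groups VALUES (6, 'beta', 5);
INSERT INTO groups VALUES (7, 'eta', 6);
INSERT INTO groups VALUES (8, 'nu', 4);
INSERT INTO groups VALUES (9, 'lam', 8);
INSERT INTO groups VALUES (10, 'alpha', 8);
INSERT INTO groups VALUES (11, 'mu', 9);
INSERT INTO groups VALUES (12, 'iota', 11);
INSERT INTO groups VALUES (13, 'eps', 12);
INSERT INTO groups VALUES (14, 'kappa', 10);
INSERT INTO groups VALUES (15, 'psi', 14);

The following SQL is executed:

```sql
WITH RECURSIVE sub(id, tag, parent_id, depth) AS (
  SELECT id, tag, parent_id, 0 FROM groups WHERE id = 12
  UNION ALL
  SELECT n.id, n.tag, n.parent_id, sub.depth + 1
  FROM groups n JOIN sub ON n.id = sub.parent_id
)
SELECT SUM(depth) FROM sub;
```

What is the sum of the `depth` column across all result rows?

21

Base: id=12 (iota), parent_id=11, depth 0.
Iteration 1: join on id=11 -> mu (id 11, parent_id=9, depth 1).
Iteration 2: join on id=9 -> lam (id 9, parent_id=8, depth 2).
Iteration 3: join on id=8 -> nu (id 8, parent_id=4, depth 3).
Iteration 4: join on id=4 -> rho (id 4, parent_id=2, depth 4).
Iteration 5: join on id=2 -> theta (id 2, parent_id=1, depth 5).
Iteration 6: join on id=1 -> omicron (id 1, parent_id=NULL, depth 6).
Iteration 7: parent_id is NULL; no match; recursion stops.
SUM(depth) = 0 + 1 + 2 + 3 + 4 + 5 + 6 = 21.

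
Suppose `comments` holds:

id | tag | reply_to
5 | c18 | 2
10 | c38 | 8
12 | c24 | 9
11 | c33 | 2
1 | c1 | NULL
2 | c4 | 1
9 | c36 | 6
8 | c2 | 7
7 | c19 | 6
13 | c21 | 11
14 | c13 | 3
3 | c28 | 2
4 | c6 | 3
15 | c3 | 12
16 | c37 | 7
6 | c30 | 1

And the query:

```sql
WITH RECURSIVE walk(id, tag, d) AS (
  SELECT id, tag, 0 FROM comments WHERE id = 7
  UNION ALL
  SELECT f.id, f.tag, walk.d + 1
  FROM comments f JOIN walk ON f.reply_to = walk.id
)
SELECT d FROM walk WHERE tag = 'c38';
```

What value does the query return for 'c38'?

2

Base: id=7 (c19) at d 0.
Iteration 1: rows with reply_to in {7} -> c2 (id 8, d 1), c37 (id 16, d 1).
Iteration 2: rows with reply_to in {8,16} -> c38 (id 10, d 2).
Iteration 3: no rows with reply_to in {10}; recursion stops.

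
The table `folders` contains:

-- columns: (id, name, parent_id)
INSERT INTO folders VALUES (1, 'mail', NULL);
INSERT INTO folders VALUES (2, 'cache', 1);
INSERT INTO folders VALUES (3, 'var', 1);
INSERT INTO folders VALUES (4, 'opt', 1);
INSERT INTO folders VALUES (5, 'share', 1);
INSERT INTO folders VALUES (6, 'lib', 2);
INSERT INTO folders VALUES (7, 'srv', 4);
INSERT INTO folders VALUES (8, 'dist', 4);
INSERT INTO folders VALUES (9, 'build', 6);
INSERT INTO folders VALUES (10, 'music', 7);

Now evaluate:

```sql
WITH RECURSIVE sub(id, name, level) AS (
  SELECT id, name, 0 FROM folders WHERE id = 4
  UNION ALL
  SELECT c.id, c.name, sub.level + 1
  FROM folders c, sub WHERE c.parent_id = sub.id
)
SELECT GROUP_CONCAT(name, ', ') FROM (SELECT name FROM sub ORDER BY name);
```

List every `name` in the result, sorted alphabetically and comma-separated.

dist, music, opt, srv

Base: id=4 (opt) at level 0.
Iteration 1: rows with parent_id in {4} -> srv (id 7, level 1), dist (id 8, level 1).
Iteration 2: rows with parent_id in {7,8} -> music (id 10, level 2).
Iteration 3: no rows with parent_id in {10}; recursion stops.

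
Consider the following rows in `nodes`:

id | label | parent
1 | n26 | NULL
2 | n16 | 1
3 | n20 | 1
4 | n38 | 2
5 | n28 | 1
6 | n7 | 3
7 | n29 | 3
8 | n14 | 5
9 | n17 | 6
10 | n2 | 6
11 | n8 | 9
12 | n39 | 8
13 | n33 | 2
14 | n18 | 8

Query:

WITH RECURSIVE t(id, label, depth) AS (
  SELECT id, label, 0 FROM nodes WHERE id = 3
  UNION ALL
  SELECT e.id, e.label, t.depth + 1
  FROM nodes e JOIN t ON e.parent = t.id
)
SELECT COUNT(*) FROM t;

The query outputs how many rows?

6

Base: id=3 (n20) at depth 0.
Iteration 1: rows with parent in {3} -> n7 (id 6, depth 1), n29 (id 7, depth 1).
Iteration 2: rows with parent in {6,7} -> n17 (id 9, depth 2), n2 (id 10, depth 2).
Iteration 3: rows with parent in {9,10} -> n8 (id 11, depth 3).
Iteration 4: no rows with parent in {11}; recursion stops.
Total rows emitted: 6.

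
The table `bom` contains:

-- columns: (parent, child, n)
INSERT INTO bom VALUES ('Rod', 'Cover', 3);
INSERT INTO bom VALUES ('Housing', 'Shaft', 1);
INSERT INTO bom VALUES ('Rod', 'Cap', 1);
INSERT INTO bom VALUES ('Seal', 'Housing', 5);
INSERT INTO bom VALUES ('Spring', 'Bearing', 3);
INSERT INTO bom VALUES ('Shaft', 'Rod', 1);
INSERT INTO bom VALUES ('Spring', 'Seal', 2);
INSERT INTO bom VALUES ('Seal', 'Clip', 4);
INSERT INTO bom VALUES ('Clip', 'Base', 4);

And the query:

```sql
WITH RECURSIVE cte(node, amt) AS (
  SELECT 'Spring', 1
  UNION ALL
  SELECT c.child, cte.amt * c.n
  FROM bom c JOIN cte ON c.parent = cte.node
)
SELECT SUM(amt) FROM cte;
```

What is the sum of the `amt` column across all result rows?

116

Base: (Spring, amt=1).
Iteration 1: components of {Spring} -> Bearing = 1*3 = 3, Seal = 1*2 = 2.
Iteration 2: components of {Bearing,Seal} -> Clip = 2*4 = 8, Housing = 2*5 = 10.
Iteration 3: components of {Clip,Housing} -> Base = 8*4 = 32, Shaft = 10*1 = 10.
Iteration 4: components of {Base,Shaft} -> Rod = 10*1 = 10.
Iteration 5: components of {Rod} -> Cap = 10*1 = 10, Cover = 10*3 = 30.
Iteration 6: no further components; recursion stops.
SUM(amt) = 1 + 2 + 3 + 10 + 8 + 10 + 32 + 10 + 10 + 30 = 116.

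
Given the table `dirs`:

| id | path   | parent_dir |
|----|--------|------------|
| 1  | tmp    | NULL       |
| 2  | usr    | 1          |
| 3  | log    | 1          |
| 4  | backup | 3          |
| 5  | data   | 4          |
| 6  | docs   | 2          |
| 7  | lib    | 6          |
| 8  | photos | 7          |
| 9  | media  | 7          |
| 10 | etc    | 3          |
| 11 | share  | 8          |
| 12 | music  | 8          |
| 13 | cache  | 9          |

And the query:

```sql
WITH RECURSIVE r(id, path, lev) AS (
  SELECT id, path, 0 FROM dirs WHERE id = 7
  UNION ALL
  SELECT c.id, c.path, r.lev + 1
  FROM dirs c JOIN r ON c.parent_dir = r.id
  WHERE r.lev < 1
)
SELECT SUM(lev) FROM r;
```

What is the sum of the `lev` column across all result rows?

Base: id=7 (lib) at lev 0.
Iteration 1: rows with parent_dir in {7} -> photos (id 8, lev 1), media (id 9, lev 1).
Iteration 2: lev < 1 fails for all current rows; recursion stops.
SUM(lev) = 0 + 1 + 1 = 2.

2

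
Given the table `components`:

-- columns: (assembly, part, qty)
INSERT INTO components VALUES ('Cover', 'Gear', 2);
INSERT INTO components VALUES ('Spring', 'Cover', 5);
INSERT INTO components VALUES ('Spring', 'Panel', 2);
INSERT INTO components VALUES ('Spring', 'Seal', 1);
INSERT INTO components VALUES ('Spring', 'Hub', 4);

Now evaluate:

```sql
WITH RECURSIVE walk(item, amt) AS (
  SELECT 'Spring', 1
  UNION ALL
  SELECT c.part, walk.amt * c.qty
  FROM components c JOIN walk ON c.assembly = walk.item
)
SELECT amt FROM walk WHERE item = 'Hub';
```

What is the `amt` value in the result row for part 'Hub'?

4

Base: (Spring, amt=1).
Iteration 1: components of {Spring} -> Cover = 1*5 = 5, Hub = 1*4 = 4, Panel = 1*2 = 2, Seal = 1*1 = 1.
Iteration 2: components of {Cover,Hub,Panel,Seal} -> Gear = 5*2 = 10.
Iteration 3: no further components; recursion stops.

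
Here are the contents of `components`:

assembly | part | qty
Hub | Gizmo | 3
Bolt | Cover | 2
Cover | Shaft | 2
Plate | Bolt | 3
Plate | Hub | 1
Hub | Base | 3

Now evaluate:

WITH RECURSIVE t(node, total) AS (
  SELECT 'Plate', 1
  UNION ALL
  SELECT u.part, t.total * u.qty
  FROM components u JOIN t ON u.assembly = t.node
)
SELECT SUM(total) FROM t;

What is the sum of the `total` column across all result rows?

29

Base: (Plate, total=1).
Iteration 1: components of {Plate} -> Bolt = 1*3 = 3, Hub = 1*1 = 1.
Iteration 2: components of {Bolt,Hub} -> Base = 1*3 = 3, Cover = 3*2 = 6, Gizmo = 1*3 = 3.
Iteration 3: components of {Base,Cover,Gizmo} -> Shaft = 6*2 = 12.
Iteration 4: no further components; recursion stops.
SUM(total) = 1 + 3 + 1 + 6 + 3 + 3 + 12 = 29.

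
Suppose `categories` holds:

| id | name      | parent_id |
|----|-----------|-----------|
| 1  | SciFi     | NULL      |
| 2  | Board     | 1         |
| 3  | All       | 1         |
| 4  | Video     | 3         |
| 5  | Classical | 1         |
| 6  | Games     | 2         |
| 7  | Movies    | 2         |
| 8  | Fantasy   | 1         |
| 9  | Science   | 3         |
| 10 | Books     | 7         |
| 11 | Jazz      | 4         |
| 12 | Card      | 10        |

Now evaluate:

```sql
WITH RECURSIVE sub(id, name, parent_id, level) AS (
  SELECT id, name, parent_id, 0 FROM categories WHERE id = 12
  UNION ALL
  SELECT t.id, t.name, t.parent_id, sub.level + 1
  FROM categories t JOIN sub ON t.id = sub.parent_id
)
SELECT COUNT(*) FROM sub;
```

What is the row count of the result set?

5

Base: id=12 (Card), parent_id=10, level 0.
Iteration 1: join on id=10 -> Books (id 10, parent_id=7, level 1).
Iteration 2: join on id=7 -> Movies (id 7, parent_id=2, level 2).
Iteration 3: join on id=2 -> Board (id 2, parent_id=1, level 3).
Iteration 4: join on id=1 -> SciFi (id 1, parent_id=NULL, level 4).
Iteration 5: parent_id is NULL; no match; recursion stops.
Total rows emitted: 5.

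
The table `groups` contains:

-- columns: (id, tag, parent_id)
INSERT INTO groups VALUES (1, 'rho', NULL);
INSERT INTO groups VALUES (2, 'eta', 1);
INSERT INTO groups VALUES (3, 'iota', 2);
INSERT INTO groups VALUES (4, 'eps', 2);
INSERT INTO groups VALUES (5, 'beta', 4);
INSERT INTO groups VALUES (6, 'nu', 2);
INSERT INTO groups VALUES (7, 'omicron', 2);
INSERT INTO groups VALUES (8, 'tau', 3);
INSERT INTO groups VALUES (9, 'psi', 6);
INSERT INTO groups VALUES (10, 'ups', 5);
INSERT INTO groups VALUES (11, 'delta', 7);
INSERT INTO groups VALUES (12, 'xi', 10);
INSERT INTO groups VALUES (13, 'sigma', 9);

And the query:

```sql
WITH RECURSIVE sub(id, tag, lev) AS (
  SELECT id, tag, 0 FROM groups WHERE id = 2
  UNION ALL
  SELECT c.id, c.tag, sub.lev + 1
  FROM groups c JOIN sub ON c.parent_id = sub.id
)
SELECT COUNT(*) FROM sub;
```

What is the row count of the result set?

12

Base: id=2 (eta) at lev 0.
Iteration 1: rows with parent_id in {2} -> iota (id 3, lev 1), eps (id 4, lev 1), nu (id 6, lev 1), omicron (id 7, lev 1).
Iteration 2: rows with parent_id in {3,4,6,7} -> beta (id 5, lev 2), tau (id 8, lev 2), psi (id 9, lev 2), delta (id 11, lev 2).
Iteration 3: rows with parent_id in {5,8,9,11} -> ups (id 10, lev 3), sigma (id 13, lev 3).
Iteration 4: rows with parent_id in {10,13} -> xi (id 12, lev 4).
Iteration 5: no rows with parent_id in {12}; recursion stops.
Total rows emitted: 12.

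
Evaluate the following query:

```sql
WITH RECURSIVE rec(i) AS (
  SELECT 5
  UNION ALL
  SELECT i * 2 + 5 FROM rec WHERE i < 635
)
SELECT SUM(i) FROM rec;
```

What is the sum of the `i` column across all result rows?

1235

Base: i=5.
Iteration 1: 5 < 635 holds -> i = 5 * 2 + 5 = 15.
Iteration 2: 15 < 635 holds -> i = 15 * 2 + 5 = 35.
Iteration 3: 35 < 635 holds -> i = 35 * 2 + 5 = 75.
Iteration 4: 75 < 635 holds -> i = 75 * 2 + 5 = 155.
Iteration 5: 155 < 635 holds -> i = 155 * 2 + 5 = 315.
Iteration 6: 315 < 635 holds -> i = 315 * 2 + 5 = 635.
Iteration 7: 635 < 635 fails; recursion stops.
SUM(i) = 5 + 15 + 35 + 75 + 155 + 315 + 635 = 1235.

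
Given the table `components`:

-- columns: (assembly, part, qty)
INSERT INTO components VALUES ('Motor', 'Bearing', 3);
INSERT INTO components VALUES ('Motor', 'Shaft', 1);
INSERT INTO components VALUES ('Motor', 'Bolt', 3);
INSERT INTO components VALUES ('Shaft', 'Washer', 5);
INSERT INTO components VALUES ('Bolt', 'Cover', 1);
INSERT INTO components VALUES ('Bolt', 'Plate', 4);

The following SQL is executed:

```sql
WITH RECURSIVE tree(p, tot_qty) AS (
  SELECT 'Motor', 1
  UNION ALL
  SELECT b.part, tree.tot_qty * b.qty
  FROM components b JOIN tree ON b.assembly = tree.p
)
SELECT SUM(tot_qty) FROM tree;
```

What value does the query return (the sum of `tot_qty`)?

28

Base: (Motor, tot_qty=1).
Iteration 1: components of {Motor} -> Bearing = 1*3 = 3, Bolt = 1*3 = 3, Shaft = 1*1 = 1.
Iteration 2: components of {Bearing,Bolt,Shaft} -> Cover = 3*1 = 3, Plate = 3*4 = 12, Washer = 1*5 = 5.
Iteration 3: no further components; recursion stops.
SUM(tot_qty) = 1 + 3 + 1 + 3 + 5 + 3 + 12 = 28.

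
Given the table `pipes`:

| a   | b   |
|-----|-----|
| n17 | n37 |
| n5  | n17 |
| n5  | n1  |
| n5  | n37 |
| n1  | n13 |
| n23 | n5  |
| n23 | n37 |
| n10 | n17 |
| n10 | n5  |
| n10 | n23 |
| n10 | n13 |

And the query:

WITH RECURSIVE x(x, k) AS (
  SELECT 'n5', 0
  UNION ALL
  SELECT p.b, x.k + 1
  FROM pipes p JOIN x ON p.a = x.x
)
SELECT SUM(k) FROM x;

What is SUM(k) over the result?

7

Base: (n5, k=0).
Iteration 1: edges from {n5} -> (n1, k=1), (n17, k=1), (n37, k=1).
Iteration 2: edges from {n1,n17,n37} -> (n13, k=2), (n37, k=2).
Iteration 3: no outgoing edges from {n13,n37}; recursion stops.
SUM(k) = 0 + 1 + 1 + 1 + 2 + 2 = 7.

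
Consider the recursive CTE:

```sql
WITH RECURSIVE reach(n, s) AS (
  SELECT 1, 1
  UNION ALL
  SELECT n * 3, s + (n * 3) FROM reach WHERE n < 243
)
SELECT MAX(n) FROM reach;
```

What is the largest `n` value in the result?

243

Base: n=1, s=1.
Iteration 1: 1 < 243 holds -> n = 1 * 3 = 3, s = 1 + 3 = 4.
Iteration 2: 3 < 243 holds -> n = 3 * 3 = 9, s = 4 + 9 = 13.
Iteration 3: 9 < 243 holds -> n = 9 * 3 = 27, s = 13 + 27 = 40.
Iteration 4: 27 < 243 holds -> n = 27 * 3 = 81, s = 40 + 81 = 121.
Iteration 5: 81 < 243 holds -> n = 81 * 3 = 243, s = 121 + 243 = 364.
Iteration 6: 243 < 243 fails; recursion stops.
n values: 1, 3, 9, 27, 81, 243; the maximum is 243.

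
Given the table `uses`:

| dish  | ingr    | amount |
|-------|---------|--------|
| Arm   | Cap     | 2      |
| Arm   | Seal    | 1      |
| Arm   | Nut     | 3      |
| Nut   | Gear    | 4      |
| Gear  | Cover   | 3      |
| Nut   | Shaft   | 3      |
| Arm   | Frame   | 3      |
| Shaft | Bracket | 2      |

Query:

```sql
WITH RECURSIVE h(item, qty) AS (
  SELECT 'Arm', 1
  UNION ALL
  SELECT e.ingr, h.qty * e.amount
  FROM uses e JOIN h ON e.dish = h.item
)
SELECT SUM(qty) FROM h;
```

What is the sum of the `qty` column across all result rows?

85

Base: (Arm, qty=1).
Iteration 1: components of {Arm} -> Cap = 1*2 = 2, Frame = 1*3 = 3, Nut = 1*3 = 3, Seal = 1*1 = 1.
Iteration 2: components of {Cap,Frame,Nut,Seal} -> Gear = 3*4 = 12, Shaft = 3*3 = 9.
Iteration 3: components of {Gear,Shaft} -> Bracket = 9*2 = 18, Cover = 12*3 = 36.
Iteration 4: no further components; recursion stops.
SUM(qty) = 1 + 2 + 1 + 3 + 3 + 12 + 9 + 36 + 18 = 85.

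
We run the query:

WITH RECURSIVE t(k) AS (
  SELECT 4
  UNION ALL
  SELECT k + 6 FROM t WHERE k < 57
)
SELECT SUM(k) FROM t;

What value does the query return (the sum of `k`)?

310

Base: k=4.
Iteration 1: 4 < 57 holds -> k = 4 + 6 = 10.
Iteration 2: 10 < 57 holds -> k = 10 + 6 = 16.
Iteration 3: 16 < 57 holds -> k = 16 + 6 = 22.
Iteration 4: 22 < 57 holds -> k = 22 + 6 = 28.
Iteration 5: 28 < 57 holds -> k = 28 + 6 = 34.
Iteration 6: 34 < 57 holds -> k = 34 + 6 = 40.
Iteration 7: 40 < 57 holds -> k = 40 + 6 = 46.
Iteration 8: 46 < 57 holds -> k = 46 + 6 = 52.
Iteration 9: 52 < 57 holds -> k = 52 + 6 = 58.
Iteration 10: 58 < 57 fails; recursion stops.
SUM(k) = 4 + 10 + 16 + 22 + 28 + 34 + 40 + 46 + 52 + 58 = 310.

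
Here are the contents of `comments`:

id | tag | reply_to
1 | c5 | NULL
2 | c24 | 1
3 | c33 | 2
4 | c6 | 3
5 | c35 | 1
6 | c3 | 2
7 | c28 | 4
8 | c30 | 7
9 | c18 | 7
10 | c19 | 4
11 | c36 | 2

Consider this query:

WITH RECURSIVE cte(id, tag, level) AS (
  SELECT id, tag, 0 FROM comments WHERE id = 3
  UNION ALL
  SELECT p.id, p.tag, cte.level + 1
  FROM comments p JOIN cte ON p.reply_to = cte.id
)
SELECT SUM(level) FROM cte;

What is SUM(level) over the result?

11

Base: id=3 (c33) at level 0.
Iteration 1: rows with reply_to in {3} -> c6 (id 4, level 1).
Iteration 2: rows with reply_to in {4} -> c28 (id 7, level 2), c19 (id 10, level 2).
Iteration 3: rows with reply_to in {7,10} -> c30 (id 8, level 3), c18 (id 9, level 3).
Iteration 4: no rows with reply_to in {8,9}; recursion stops.
SUM(level) = 0 + 1 + 2 + 2 + 3 + 3 = 11.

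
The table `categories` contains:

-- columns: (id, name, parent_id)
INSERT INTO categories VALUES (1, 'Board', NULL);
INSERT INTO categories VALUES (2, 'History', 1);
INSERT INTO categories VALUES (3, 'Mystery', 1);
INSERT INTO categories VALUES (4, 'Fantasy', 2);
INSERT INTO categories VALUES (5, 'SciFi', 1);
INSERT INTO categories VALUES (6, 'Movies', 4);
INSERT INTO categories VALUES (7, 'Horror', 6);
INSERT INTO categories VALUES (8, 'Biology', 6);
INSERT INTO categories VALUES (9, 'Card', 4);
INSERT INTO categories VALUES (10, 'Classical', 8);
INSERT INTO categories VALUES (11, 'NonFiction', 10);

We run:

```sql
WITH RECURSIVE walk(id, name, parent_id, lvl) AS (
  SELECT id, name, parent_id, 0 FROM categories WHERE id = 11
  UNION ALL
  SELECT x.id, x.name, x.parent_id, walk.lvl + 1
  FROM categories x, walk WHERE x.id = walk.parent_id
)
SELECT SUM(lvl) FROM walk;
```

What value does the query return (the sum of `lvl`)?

Base: id=11 (NonFiction), parent_id=10, lvl 0.
Iteration 1: join on id=10 -> Classical (id 10, parent_id=8, lvl 1).
Iteration 2: join on id=8 -> Biology (id 8, parent_id=6, lvl 2).
Iteration 3: join on id=6 -> Movies (id 6, parent_id=4, lvl 3).
Iteration 4: join on id=4 -> Fantasy (id 4, parent_id=2, lvl 4).
Iteration 5: join on id=2 -> History (id 2, parent_id=1, lvl 5).
Iteration 6: join on id=1 -> Board (id 1, parent_id=NULL, lvl 6).
Iteration 7: parent_id is NULL; no match; recursion stops.
SUM(lvl) = 0 + 1 + 2 + 3 + 4 + 5 + 6 = 21.

21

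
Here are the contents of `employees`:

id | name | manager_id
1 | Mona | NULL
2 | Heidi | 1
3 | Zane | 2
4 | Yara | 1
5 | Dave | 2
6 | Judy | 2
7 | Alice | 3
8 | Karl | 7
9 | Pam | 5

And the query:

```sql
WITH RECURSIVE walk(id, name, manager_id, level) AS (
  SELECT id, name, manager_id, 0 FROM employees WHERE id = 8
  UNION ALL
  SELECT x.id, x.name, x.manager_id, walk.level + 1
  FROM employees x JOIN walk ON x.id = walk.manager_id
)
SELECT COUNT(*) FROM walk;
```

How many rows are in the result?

5

Base: id=8 (Karl), manager_id=7, level 0.
Iteration 1: join on id=7 -> Alice (id 7, manager_id=3, level 1).
Iteration 2: join on id=3 -> Zane (id 3, manager_id=2, level 2).
Iteration 3: join on id=2 -> Heidi (id 2, manager_id=1, level 3).
Iteration 4: join on id=1 -> Mona (id 1, manager_id=NULL, level 4).
Iteration 5: manager_id is NULL; no match; recursion stops.
Total rows emitted: 5.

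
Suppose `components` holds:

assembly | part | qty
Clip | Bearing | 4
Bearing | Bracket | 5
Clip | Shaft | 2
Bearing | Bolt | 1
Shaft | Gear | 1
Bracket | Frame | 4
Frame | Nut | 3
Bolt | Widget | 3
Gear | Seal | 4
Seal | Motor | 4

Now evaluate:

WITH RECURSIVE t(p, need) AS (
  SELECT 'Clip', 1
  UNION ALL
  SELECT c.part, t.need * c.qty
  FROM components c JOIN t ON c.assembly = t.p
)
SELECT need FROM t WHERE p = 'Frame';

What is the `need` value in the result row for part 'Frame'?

80

Base: (Clip, need=1).
Iteration 1: components of {Clip} -> Bearing = 1*4 = 4, Shaft = 1*2 = 2.
Iteration 2: components of {Bearing,Shaft} -> Bolt = 4*1 = 4, Bracket = 4*5 = 20, Gear = 2*1 = 2.
Iteration 3: components of {Bolt,Bracket,Gear} -> Frame = 20*4 = 80, Seal = 2*4 = 8, Widget = 4*3 = 12.
Iteration 4: components of {Frame,Seal,Widget} -> Motor = 8*4 = 32, Nut = 80*3 = 240.
Iteration 5: no further components; recursion stops.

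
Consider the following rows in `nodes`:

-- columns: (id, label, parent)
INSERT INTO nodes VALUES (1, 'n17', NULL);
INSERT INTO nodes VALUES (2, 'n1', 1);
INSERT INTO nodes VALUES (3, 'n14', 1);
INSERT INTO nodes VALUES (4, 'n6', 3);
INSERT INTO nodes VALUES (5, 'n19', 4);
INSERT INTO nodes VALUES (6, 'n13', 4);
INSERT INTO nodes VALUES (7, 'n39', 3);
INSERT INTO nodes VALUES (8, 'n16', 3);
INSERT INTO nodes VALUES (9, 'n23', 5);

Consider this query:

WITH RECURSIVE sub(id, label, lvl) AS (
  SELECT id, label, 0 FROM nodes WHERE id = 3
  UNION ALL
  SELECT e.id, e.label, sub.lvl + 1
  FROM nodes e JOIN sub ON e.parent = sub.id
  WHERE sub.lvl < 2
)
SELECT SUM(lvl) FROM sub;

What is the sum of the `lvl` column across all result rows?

Base: id=3 (n14) at lvl 0.
Iteration 1: rows with parent in {3} -> n6 (id 4, lvl 1), n39 (id 7, lvl 1), n16 (id 8, lvl 1).
Iteration 2: rows with parent in {4,7,8} -> n19 (id 5, lvl 2), n13 (id 6, lvl 2).
Iteration 3: lvl < 2 fails for all current rows; recursion stops.
SUM(lvl) = 0 + 1 + 1 + 1 + 2 + 2 = 7.

7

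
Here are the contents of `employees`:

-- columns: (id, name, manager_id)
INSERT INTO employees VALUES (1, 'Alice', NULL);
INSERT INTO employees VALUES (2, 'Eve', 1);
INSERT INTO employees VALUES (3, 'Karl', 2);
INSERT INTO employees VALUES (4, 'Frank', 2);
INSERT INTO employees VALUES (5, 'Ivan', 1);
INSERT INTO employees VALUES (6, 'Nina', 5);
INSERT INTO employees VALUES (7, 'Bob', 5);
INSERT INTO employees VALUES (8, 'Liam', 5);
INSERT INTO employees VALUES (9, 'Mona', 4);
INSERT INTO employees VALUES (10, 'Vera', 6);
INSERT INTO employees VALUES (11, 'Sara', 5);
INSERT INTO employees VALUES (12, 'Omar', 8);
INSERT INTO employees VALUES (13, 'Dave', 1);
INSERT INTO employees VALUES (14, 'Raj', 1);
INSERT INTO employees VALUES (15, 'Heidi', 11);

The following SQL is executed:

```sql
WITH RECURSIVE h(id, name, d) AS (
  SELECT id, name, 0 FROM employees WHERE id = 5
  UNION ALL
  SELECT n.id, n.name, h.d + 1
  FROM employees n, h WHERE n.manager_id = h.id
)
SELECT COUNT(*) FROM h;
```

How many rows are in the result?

8

Base: id=5 (Ivan) at d 0.
Iteration 1: rows with manager_id in {5} -> Nina (id 6, d 1), Bob (id 7, d 1), Liam (id 8, d 1), Sara (id 11, d 1).
Iteration 2: rows with manager_id in {6,7,8,11} -> Vera (id 10, d 2), Omar (id 12, d 2), Heidi (id 15, d 2).
Iteration 3: no rows with manager_id in {10,12,15}; recursion stops.
Total rows emitted: 8.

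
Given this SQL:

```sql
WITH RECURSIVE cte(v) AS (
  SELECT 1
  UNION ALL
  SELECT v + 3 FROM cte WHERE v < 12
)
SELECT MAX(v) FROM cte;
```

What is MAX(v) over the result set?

13

Base: v=1.
Iteration 1: 1 < 12 holds -> v = 1 + 3 = 4.
Iteration 2: 4 < 12 holds -> v = 4 + 3 = 7.
Iteration 3: 7 < 12 holds -> v = 7 + 3 = 10.
Iteration 4: 10 < 12 holds -> v = 10 + 3 = 13.
Iteration 5: 13 < 12 fails; recursion stops.
v values: 1, 4, 7, 10, 13; the maximum is 13.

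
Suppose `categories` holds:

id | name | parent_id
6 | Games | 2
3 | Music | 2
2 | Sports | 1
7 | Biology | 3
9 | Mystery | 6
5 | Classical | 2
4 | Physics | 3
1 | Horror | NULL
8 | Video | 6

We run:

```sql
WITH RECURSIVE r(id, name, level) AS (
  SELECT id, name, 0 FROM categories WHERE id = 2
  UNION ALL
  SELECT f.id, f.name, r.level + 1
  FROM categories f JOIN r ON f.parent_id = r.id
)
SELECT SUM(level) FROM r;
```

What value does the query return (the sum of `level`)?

Base: id=2 (Sports) at level 0.
Iteration 1: rows with parent_id in {2} -> Music (id 3, level 1), Classical (id 5, level 1), Games (id 6, level 1).
Iteration 2: rows with parent_id in {3,5,6} -> Physics (id 4, level 2), Biology (id 7, level 2), Video (id 8, level 2), Mystery (id 9, level 2).
Iteration 3: no rows with parent_id in {4,7,8,9}; recursion stops.
SUM(level) = 0 + 1 + 1 + 1 + 2 + 2 + 2 + 2 = 11.

11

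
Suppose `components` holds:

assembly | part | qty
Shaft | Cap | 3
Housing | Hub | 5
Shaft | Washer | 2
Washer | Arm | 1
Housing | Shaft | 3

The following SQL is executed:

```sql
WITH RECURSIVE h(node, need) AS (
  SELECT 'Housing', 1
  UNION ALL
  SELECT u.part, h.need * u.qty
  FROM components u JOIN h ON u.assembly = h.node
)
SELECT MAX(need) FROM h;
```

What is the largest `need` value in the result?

9

Base: (Housing, need=1).
Iteration 1: components of {Housing} -> Hub = 1*5 = 5, Shaft = 1*3 = 3.
Iteration 2: components of {Hub,Shaft} -> Cap = 3*3 = 9, Washer = 3*2 = 6.
Iteration 3: components of {Cap,Washer} -> Arm = 6*1 = 6.
Iteration 4: no further components; recursion stops.
need values: 1, 3, 5, 6, 9, 6; the maximum is 9.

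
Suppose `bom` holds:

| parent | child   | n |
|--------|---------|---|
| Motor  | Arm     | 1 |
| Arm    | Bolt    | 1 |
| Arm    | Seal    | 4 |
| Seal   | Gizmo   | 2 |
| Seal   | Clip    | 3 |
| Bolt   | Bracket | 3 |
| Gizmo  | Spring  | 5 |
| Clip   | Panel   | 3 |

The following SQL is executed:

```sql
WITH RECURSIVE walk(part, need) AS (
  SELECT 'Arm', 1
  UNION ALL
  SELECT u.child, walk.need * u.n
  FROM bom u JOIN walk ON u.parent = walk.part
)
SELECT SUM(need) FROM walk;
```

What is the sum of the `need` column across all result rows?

105

Base: (Arm, need=1).
Iteration 1: components of {Arm} -> Bolt = 1*1 = 1, Seal = 1*4 = 4.
Iteration 2: components of {Bolt,Seal} -> Bracket = 1*3 = 3, Clip = 4*3 = 12, Gizmo = 4*2 = 8.
Iteration 3: components of {Bracket,Clip,Gizmo} -> Panel = 12*3 = 36, Spring = 8*5 = 40.
Iteration 4: no further components; recursion stops.
SUM(need) = 1 + 1 + 4 + 3 + 8 + 12 + 40 + 36 = 105.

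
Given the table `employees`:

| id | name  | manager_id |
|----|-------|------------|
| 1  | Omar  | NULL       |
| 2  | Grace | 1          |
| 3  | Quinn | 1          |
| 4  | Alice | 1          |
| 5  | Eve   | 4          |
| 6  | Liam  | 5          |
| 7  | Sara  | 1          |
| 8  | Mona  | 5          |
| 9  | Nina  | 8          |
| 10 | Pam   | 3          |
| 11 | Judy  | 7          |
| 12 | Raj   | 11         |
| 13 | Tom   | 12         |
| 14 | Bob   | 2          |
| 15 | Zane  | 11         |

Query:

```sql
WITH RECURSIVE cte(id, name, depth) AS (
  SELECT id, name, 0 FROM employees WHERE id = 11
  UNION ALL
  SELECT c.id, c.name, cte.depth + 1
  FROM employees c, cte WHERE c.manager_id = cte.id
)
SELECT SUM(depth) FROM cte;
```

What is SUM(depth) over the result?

Base: id=11 (Judy) at depth 0.
Iteration 1: rows with manager_id in {11} -> Raj (id 12, depth 1), Zane (id 15, depth 1).
Iteration 2: rows with manager_id in {12,15} -> Tom (id 13, depth 2).
Iteration 3: no rows with manager_id in {13}; recursion stops.
SUM(depth) = 0 + 1 + 1 + 2 = 4.

4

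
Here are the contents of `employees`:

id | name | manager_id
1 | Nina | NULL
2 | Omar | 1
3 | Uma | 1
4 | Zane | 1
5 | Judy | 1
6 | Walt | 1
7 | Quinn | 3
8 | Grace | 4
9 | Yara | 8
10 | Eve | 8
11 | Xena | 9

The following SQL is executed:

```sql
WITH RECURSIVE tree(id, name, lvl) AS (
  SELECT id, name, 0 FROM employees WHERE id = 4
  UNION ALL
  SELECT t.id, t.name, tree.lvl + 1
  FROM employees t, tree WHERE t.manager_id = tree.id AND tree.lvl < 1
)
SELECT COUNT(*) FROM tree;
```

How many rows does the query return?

2

Base: id=4 (Zane) at lvl 0.
Iteration 1: rows with manager_id in {4} -> Grace (id 8, lvl 1).
Iteration 2: lvl < 1 fails for all current rows; recursion stops.
Total rows emitted: 2.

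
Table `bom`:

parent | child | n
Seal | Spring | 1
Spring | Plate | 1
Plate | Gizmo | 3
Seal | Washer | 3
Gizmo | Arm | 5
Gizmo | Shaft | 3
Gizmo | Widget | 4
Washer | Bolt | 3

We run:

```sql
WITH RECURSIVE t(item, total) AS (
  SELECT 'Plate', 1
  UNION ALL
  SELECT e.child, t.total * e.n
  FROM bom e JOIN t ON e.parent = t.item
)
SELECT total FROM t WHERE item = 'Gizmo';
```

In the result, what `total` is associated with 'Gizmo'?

3

Base: (Plate, total=1).
Iteration 1: components of {Plate} -> Gizmo = 1*3 = 3.
Iteration 2: components of {Gizmo} -> Arm = 3*5 = 15, Shaft = 3*3 = 9, Widget = 3*4 = 12.
Iteration 3: no further components; recursion stops.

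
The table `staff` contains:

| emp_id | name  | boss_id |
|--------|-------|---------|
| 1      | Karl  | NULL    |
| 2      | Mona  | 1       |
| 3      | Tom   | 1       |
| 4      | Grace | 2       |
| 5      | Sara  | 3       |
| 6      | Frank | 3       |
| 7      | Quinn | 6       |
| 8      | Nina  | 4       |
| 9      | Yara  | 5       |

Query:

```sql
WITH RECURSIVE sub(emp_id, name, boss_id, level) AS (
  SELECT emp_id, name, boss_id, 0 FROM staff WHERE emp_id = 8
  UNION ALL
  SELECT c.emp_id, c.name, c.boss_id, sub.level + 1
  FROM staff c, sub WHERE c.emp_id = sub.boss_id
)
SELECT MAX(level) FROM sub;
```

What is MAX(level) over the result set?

Base: emp_id=8 (Nina), boss_id=4, level 0.
Iteration 1: join on emp_id=4 -> Grace (id 4, boss_id=2, level 1).
Iteration 2: join on emp_id=2 -> Mona (id 2, boss_id=1, level 2).
Iteration 3: join on emp_id=1 -> Karl (id 1, boss_id=NULL, level 3).
Iteration 4: boss_id is NULL; no match; recursion stops.
level values: 0, 1, 2, 3; the maximum is 3.

3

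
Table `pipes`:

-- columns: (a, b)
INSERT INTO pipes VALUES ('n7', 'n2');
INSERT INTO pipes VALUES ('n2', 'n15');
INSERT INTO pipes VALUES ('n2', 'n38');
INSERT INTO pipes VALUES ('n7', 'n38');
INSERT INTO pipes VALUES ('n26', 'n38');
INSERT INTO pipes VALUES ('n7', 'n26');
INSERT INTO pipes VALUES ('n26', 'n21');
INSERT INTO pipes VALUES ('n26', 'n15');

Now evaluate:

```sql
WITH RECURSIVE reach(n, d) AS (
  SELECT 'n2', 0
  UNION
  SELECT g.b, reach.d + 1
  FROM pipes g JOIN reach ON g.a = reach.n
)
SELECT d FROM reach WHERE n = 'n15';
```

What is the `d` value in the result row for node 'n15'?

1

Base: (n2, d=0).
Iteration 1: edges from {n2} -> (n15, d=1), (n38, d=1).
Iteration 2: no outgoing edges from {n15,n38}; recursion stops.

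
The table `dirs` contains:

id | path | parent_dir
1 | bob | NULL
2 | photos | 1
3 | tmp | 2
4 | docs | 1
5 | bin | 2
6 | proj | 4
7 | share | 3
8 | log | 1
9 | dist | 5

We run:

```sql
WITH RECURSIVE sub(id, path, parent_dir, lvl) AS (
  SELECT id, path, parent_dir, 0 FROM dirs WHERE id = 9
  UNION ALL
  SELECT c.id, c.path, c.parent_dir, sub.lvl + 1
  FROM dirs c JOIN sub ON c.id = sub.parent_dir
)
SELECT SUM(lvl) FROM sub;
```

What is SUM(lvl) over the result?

Base: id=9 (dist), parent_dir=5, lvl 0.
Iteration 1: join on id=5 -> bin (id 5, parent_dir=2, lvl 1).
Iteration 2: join on id=2 -> photos (id 2, parent_dir=1, lvl 2).
Iteration 3: join on id=1 -> bob (id 1, parent_dir=NULL, lvl 3).
Iteration 4: parent_dir is NULL; no match; recursion stops.
SUM(lvl) = 0 + 1 + 2 + 3 = 6.

6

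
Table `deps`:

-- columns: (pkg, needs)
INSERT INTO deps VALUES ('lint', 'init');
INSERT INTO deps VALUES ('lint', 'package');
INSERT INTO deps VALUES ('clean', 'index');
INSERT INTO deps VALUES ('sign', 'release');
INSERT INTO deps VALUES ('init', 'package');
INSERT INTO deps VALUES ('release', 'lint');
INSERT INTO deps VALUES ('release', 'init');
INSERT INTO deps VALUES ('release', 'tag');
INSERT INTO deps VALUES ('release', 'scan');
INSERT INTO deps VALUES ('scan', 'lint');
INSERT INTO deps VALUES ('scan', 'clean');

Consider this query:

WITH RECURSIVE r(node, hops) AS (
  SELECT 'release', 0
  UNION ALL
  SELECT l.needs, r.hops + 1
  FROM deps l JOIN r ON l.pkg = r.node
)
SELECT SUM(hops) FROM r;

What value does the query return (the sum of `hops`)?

30

Base: (release, hops=0).
Iteration 1: edges from {release} -> (init, hops=1), (lint, hops=1), (scan, hops=1), (tag, hops=1).
Iteration 2: edges from {init,lint,scan,tag} -> (clean, hops=2), (init, hops=2), (lint, hops=2), (package, hops=2) x2. [UNION ALL keeps all 5 new rows, including repeats]
Iteration 3: edges from {clean,init,lint,package} -> (index, hops=3), (init, hops=3), (package, hops=3) x2. [UNION ALL keeps all 4 new rows, including repeats]
Iteration 4: edges from {index,init,package} -> (package, hops=4).
Iteration 5: no outgoing edges from {package}; recursion stops.
SUM(hops) = 0 + 1 + 1 + 1 + 1 + 2 + 2 + 2 + 2 + 2 + 3 + 3 + 3 + 3 + 4 = 30.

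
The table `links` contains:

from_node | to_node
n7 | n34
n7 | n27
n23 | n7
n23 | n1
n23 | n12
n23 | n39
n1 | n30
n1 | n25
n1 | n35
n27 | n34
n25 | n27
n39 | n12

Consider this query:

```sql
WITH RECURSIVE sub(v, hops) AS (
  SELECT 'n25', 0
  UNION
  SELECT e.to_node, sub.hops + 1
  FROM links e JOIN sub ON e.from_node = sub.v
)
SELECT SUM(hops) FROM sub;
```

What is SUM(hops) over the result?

3

Base: (n25, hops=0).
Iteration 1: edges from {n25} -> (n27, hops=1).
Iteration 2: edges from {n27} -> (n34, hops=2).
Iteration 3: no outgoing edges from {n34}; recursion stops.
SUM(hops) = 0 + 1 + 2 = 3.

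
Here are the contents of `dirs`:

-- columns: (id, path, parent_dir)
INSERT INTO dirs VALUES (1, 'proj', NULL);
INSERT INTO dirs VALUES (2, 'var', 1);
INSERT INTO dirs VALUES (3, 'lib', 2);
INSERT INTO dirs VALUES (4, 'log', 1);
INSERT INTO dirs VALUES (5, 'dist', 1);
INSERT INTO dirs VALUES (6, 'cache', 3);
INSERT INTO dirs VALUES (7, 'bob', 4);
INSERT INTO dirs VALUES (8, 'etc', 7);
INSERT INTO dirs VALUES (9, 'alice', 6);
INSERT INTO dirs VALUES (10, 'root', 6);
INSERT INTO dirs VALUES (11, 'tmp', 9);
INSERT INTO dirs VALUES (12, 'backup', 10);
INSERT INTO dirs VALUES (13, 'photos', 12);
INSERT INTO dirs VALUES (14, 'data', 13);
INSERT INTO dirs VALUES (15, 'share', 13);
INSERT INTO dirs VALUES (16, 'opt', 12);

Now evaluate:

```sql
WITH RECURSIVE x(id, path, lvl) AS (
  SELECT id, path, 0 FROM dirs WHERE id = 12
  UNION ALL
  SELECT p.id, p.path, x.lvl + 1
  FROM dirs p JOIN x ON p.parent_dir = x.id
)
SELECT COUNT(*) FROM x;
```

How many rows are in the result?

5

Base: id=12 (backup) at lvl 0.
Iteration 1: rows with parent_dir in {12} -> photos (id 13, lvl 1), opt (id 16, lvl 1).
Iteration 2: rows with parent_dir in {13,16} -> data (id 14, lvl 2), share (id 15, lvl 2).
Iteration 3: no rows with parent_dir in {14,15}; recursion stops.
Total rows emitted: 5.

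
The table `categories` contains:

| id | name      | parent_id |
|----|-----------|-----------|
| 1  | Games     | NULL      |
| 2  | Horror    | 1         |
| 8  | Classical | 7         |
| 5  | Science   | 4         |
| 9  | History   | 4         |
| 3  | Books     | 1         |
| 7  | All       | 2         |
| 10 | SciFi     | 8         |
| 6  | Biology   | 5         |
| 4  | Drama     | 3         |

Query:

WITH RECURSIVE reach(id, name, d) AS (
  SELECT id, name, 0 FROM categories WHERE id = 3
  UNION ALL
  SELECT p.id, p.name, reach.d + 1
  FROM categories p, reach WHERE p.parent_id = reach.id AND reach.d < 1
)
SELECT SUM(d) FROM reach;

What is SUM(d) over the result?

1

Base: id=3 (Books) at d 0.
Iteration 1: rows with parent_id in {3} -> Drama (id 4, d 1).
Iteration 2: d < 1 fails for all current rows; recursion stops.
SUM(d) = 0 + 1 = 1.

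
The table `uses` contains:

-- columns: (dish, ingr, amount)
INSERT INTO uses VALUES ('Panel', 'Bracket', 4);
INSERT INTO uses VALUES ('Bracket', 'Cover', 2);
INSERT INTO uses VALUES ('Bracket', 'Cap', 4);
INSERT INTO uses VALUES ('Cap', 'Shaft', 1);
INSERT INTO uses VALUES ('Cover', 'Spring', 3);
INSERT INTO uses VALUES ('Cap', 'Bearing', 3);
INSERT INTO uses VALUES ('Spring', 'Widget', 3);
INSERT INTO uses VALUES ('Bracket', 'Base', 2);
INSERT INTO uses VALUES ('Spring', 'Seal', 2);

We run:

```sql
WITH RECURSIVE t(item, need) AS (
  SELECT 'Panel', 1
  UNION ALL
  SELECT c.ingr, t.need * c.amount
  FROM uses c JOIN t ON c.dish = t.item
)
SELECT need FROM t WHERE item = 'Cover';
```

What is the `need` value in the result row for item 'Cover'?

8

Base: (Panel, need=1).
Iteration 1: components of {Panel} -> Bracket = 1*4 = 4.
Iteration 2: components of {Bracket} -> Base = 4*2 = 8, Cap = 4*4 = 16, Cover = 4*2 = 8.
Iteration 3: components of {Base,Cap,Cover} -> Bearing = 16*3 = 48, Shaft = 16*1 = 16, Spring = 8*3 = 24.
Iteration 4: components of {Bearing,Shaft,Spring} -> Seal = 24*2 = 48, Widget = 24*3 = 72.
Iteration 5: no further components; recursion stops.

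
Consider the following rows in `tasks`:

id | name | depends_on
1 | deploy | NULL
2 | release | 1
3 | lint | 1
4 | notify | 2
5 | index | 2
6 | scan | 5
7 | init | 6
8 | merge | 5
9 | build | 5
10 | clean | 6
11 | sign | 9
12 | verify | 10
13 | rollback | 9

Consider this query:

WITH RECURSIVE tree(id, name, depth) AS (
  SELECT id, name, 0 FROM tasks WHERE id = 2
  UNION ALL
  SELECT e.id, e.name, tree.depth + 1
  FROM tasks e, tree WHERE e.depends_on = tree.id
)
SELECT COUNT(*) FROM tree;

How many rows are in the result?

Base: id=2 (release) at depth 0.
Iteration 1: rows with depends_on in {2} -> notify (id 4, depth 1), index (id 5, depth 1).
Iteration 2: rows with depends_on in {4,5} -> scan (id 6, depth 2), merge (id 8, depth 2), build (id 9, depth 2).
Iteration 3: rows with depends_on in {6,8,9} -> init (id 7, depth 3), clean (id 10, depth 3), sign (id 11, depth 3), rollback (id 13, depth 3).
Iteration 4: rows with depends_on in {7,10,11,13} -> verify (id 12, depth 4).
Iteration 5: no rows with depends_on in {12}; recursion stops.
Total rows emitted: 11.

11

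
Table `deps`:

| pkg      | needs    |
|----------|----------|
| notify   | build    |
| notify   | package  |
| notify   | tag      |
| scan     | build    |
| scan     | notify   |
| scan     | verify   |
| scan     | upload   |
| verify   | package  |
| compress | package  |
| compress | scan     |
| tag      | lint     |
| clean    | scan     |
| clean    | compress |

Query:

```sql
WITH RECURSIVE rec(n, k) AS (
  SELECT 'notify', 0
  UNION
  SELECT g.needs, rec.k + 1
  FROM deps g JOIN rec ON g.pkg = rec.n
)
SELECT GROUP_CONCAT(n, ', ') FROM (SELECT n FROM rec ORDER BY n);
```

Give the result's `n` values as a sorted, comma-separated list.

build, lint, notify, package, tag

Base: (notify, k=0).
Iteration 1: edges from {notify} -> (build, k=1), (package, k=1), (tag, k=1).
Iteration 2: edges from {build,package,tag} -> (lint, k=2).
Iteration 3: no outgoing edges from {lint}; recursion stops.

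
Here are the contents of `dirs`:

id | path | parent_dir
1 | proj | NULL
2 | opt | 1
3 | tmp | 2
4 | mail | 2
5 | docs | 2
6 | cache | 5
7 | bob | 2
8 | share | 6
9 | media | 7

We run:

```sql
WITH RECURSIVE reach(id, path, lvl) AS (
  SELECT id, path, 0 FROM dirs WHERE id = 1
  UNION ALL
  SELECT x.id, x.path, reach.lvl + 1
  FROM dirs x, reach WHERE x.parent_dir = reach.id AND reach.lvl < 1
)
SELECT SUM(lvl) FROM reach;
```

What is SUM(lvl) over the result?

1

Base: id=1 (proj) at lvl 0.
Iteration 1: rows with parent_dir in {1} -> opt (id 2, lvl 1).
Iteration 2: lvl < 1 fails for all current rows; recursion stops.
SUM(lvl) = 0 + 1 = 1.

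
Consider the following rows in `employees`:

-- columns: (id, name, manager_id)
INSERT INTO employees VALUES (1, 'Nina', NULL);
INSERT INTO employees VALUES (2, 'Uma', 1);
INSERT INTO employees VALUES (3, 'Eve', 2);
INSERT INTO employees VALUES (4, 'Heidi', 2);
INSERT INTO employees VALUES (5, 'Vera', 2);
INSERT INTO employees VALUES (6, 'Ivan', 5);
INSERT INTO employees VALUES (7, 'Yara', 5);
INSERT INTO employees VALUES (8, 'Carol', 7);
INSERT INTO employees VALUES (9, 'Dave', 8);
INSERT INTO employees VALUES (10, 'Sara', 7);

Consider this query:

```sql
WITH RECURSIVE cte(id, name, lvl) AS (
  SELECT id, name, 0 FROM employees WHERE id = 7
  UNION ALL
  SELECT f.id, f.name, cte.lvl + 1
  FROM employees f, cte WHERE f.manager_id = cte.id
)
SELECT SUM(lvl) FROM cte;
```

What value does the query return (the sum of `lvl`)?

Base: id=7 (Yara) at lvl 0.
Iteration 1: rows with manager_id in {7} -> Carol (id 8, lvl 1), Sara (id 10, lvl 1).
Iteration 2: rows with manager_id in {8,10} -> Dave (id 9, lvl 2).
Iteration 3: no rows with manager_id in {9}; recursion stops.
SUM(lvl) = 0 + 1 + 1 + 2 = 4.

4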